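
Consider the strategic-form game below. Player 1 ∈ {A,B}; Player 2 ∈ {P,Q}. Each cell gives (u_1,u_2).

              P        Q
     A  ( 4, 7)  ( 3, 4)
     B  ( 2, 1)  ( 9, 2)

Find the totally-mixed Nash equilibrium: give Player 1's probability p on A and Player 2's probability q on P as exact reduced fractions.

(p,q) = (1/4, 3/4)

P1 indiff ⇒ q·4+(1-q)·3 = q·2+(1-q)·9 ⇒ q(2) = (1-q)(6) ⇒ q = 3/4
P2 indiff ⇒ p·7+(1-p)·1 = p·4+(1-p)·2 ⇒ p(3) = (1-p)(1) ⇒ p = 1/4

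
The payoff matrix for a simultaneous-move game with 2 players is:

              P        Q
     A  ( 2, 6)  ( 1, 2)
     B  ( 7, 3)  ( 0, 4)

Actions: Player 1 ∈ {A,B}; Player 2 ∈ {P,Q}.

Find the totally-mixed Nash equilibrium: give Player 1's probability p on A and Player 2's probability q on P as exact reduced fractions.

P1 indiff ⇒ q·2+(1-q)·1 = q·7+(1-q)·0 ⇒ q(-5) = (1-q)(-1) ⇒ q = 1/6
P2 indiff ⇒ p·6+(1-p)·3 = p·2+(1-p)·4 ⇒ p(4) = (1-p)(1) ⇒ p = 1/5

p=1/5, q=1/6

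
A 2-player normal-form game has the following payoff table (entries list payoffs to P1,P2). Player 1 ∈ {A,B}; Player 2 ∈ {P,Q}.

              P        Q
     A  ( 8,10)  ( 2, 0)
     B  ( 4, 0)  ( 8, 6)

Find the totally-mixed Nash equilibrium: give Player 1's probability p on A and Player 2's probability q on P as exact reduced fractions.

P1 indiff ⇒ q·8+(1-q)·2 = q·4+(1-q)·8 ⇒ q(4) = (1-q)(6) ⇒ q = 3/5
P2 indiff ⇒ p·10+(1-p)·0 = p·0+(1-p)·6 ⇒ p(10) = (1-p)(6) ⇒ p = 3/8

(p,q) = (3/8, 3/5)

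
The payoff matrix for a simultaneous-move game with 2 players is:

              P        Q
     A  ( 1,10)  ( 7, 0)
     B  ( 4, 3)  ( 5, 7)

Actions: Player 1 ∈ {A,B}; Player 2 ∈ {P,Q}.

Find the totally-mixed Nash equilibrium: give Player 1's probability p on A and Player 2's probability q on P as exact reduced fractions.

P1 mixes 2/7 on A; P2 mixes 2/5 on P

P1 indiff ⇒ q·1+(1-q)·7 = q·4+(1-q)·5 ⇒ q(-3) = (1-q)(-2) ⇒ q = 2/5
P2 indiff ⇒ p·10+(1-p)·3 = p·0+(1-p)·7 ⇒ p(10) = (1-p)(4) ⇒ p = 2/7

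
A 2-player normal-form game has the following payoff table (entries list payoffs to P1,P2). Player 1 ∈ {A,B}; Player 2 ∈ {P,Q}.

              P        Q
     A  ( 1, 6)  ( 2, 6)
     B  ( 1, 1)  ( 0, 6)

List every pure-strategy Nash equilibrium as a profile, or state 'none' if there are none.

(A,P): NE
(A,Q): NE
(B,P): not NE [P2→Q gives 6>1]
(B,Q): not NE [P1→A gives 2>0]

Nash profiles: (A,P), (A,Q)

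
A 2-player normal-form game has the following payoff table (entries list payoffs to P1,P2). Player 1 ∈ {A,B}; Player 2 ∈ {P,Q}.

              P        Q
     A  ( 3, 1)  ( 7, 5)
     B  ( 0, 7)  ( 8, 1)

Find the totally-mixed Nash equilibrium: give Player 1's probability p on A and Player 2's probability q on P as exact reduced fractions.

P1 mixes 3/5 on A; P2 mixes 1/4 on P

P1 indiff ⇒ q·3+(1-q)·7 = q·0+(1-q)·8 ⇒ q(3) = (1-q)(1) ⇒ q = 1/4
P2 indiff ⇒ p·1+(1-p)·7 = p·5+(1-p)·1 ⇒ p(-4) = (1-p)(-6) ⇒ p = 3/5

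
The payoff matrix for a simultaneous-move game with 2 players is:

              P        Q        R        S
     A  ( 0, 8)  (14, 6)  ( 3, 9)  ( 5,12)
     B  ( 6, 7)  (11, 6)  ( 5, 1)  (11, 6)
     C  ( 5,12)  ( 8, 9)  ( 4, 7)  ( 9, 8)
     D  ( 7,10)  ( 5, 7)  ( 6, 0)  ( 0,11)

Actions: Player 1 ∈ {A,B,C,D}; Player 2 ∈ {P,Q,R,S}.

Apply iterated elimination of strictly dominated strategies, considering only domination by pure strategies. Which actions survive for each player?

Survivors P1:{B,D} P2:{P,S}

P1 drop C (B beats it: P:6>5 Q:11>8 R:5>4 S:11>9)
P2 drop Q (P beats it: A:8>6 B:7>6 D:10>7)
P1 drop A (B beats it: P:6>0 R:5>3 S:11>5)
P2 drop R (P beats it: B:7>1 D:10>0)
P1→{B,D} P2→{P,S}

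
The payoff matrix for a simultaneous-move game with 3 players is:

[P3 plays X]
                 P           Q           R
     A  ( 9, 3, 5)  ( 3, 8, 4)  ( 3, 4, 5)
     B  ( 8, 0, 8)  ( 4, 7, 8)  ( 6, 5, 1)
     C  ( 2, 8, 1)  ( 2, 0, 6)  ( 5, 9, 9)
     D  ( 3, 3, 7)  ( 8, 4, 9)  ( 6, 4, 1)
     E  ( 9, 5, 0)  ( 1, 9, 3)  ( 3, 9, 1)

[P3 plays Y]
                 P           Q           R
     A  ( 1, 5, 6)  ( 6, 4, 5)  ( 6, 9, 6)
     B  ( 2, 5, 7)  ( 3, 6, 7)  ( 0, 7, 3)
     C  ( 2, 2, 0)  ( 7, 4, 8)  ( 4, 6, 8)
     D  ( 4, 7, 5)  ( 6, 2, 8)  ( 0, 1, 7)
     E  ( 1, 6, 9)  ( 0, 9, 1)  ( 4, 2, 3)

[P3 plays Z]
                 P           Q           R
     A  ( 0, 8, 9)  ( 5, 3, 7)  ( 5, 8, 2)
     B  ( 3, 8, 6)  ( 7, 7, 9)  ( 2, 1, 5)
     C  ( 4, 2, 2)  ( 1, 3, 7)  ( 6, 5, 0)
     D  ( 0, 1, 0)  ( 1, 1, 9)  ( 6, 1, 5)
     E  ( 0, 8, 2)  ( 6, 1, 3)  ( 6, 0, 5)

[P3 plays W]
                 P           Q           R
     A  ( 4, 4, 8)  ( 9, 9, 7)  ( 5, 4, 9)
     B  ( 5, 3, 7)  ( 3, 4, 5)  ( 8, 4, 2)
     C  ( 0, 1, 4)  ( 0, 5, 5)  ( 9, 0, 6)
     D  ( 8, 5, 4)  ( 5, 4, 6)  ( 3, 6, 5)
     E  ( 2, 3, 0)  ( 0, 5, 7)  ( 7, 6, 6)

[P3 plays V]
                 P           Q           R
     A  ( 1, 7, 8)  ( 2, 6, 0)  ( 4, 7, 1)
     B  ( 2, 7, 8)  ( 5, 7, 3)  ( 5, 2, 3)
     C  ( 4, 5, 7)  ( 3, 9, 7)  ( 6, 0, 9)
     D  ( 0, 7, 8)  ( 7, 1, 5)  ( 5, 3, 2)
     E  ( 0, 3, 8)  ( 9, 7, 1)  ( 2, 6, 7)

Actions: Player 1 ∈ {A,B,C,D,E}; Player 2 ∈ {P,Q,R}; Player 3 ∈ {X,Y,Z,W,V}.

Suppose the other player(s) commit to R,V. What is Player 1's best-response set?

argmax u_1 = {C}

u_1(A vs R,V) = 4
u_1(B vs R,V) = 5
u_1(C vs R,V) = 6
u_1(D vs R,V) = 5
u_1(E vs R,V) = 2
max payoff 6 at {C}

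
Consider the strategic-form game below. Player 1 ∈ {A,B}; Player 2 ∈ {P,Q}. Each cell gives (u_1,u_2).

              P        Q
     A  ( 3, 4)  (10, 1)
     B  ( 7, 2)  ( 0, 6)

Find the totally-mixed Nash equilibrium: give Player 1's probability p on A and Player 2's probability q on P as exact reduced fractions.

P1 indiff ⇒ q·3+(1-q)·10 = q·7+(1-q)·0 ⇒ q(-4) = (1-q)(-10) ⇒ q = 5/7
P2 indiff ⇒ p·4+(1-p)·2 = p·1+(1-p)·6 ⇒ p(3) = (1-p)(4) ⇒ p = 4/7

p=4/7, q=5/7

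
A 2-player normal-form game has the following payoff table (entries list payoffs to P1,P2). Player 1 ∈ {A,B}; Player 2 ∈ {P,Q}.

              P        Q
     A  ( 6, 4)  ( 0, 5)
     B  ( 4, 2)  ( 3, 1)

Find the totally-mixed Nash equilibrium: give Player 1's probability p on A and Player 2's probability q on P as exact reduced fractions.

(p,q) = (1/2, 3/5)

P1 indiff ⇒ q·6+(1-q)·0 = q·4+(1-q)·3 ⇒ q(2) = (1-q)(3) ⇒ q = 3/5
P2 indiff ⇒ p·4+(1-p)·2 = p·5+(1-p)·1 ⇒ p(-1) = (1-p)(-1) ⇒ p = 1/2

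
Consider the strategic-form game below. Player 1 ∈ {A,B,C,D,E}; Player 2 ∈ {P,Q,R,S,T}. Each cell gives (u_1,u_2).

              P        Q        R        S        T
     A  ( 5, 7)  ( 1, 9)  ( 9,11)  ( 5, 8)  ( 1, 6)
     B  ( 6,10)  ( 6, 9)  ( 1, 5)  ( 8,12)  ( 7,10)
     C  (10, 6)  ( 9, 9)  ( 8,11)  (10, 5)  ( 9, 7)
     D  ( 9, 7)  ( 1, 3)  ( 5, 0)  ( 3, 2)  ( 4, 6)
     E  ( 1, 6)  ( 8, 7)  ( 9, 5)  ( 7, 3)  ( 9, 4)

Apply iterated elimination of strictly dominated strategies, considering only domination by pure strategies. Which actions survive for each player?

Survivors P1:{A,C,E} P2:{Q,R}

P1 drop B (C beats it: P:10>6 Q:9>6 R:8>1 S:10>8 T:9>7)
P1 drop D (C beats it: P:10>9 Q:9>1 R:8>5 S:10>3 T:9>4)
P2 drop P (Q beats it: A:9>7 C:9>6 E:7>6)
P2 drop S (Q beats it: A:9>8 C:9>5 E:7>3)
P2 drop T (Q beats it: A:9>6 C:9>7 E:7>4)
P1→{A,C,E} P2→{Q,R}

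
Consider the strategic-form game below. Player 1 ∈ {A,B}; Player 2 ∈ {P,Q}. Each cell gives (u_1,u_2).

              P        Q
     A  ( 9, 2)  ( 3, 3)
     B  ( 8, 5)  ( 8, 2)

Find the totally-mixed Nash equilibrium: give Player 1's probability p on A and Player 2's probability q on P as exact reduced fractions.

P1 indiff ⇒ q·9+(1-q)·3 = q·8+(1-q)·8 ⇒ q(1) = (1-q)(5) ⇒ q = 5/6
P2 indiff ⇒ p·2+(1-p)·5 = p·3+(1-p)·2 ⇒ p(-1) = (1-p)(-3) ⇒ p = 3/4

(p,q) = (3/4, 5/6)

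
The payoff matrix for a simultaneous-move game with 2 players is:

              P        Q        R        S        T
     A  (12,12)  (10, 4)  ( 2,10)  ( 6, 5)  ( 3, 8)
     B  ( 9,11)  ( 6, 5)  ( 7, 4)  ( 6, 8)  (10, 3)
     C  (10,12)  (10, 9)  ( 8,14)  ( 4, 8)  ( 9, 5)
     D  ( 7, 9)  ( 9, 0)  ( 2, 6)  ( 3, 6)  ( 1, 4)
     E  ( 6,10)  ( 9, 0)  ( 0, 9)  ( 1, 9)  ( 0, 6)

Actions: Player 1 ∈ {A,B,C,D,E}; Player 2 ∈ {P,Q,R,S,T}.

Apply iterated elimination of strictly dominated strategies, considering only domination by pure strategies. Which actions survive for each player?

P1 drop D (C beats it: P:10>7 Q:10>9 R:8>2 S:4>3 T:9>1)
P1 drop E (A beats it: P:12>6 Q:10>9 R:2>0 S:6>1 T:3>0)
P2 drop Q (P beats it: A:12>4 B:11>5 C:12>9)
P2 drop S (P beats it: A:12>5 B:11>8 C:12>8)
P2 drop T (P beats it: A:12>8 B:11>3 C:12>5)
P1 drop B (C beats it: P:10>9 R:8>7)
P1→{A,C} P2→{P,R}

IESDS → P1:{A,C} P2:{P,R}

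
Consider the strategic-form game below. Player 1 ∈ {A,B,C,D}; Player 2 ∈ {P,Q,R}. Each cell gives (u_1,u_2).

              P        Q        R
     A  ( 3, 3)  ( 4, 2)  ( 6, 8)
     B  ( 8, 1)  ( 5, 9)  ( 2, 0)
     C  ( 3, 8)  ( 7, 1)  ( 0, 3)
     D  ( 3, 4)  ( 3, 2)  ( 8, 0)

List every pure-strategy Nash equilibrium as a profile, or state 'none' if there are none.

(A,P): not NE [P1→B gives 8>3; P2→R gives 8>3]
(A,Q): not NE [P1→C gives 7>4; P2→R gives 8>2]
(A,R): not NE [P1→D gives 8>6]
(B,P): not NE [P2→Q gives 9>1]
(B,Q): not NE [P1→C gives 7>5]
(B,R): not NE [P1→D gives 8>2; P2→Q gives 9>0]
(C,P): not NE [P1→B gives 8>3]
(C,Q): not NE [P2→P gives 8>1]
(C,R): not NE [P1→D gives 8>0; P2→P gives 8>3]
(D,P): not NE [P1→B gives 8>3]
(D,Q): not NE [P1→C gives 7>3; P2→P gives 4>2]
(D,R): not NE [P2→P gives 4>0]

Equilibria: none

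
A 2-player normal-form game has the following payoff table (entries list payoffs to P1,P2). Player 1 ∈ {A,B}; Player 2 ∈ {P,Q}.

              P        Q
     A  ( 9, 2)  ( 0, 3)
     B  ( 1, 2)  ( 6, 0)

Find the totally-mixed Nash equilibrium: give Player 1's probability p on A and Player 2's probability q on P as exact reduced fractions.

P1 indiff ⇒ q·9+(1-q)·0 = q·1+(1-q)·6 ⇒ q(8) = (1-q)(6) ⇒ q = 3/7
P2 indiff ⇒ p·2+(1-p)·2 = p·3+(1-p)·0 ⇒ p(-1) = (1-p)(-2) ⇒ p = 2/3

(p,q) = (2/3, 3/7)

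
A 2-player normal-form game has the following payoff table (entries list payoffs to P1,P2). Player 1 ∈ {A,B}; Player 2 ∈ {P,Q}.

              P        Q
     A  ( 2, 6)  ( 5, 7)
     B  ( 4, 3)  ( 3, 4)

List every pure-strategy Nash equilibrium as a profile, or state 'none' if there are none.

(A,P): not NE [P1→B gives 4>2; P2→Q gives 7>6]
(A,Q): NE
(B,P): not NE [P2→Q gives 4>3]
(B,Q): not NE [P1→A gives 5>3]

PSNE = {(A,Q)}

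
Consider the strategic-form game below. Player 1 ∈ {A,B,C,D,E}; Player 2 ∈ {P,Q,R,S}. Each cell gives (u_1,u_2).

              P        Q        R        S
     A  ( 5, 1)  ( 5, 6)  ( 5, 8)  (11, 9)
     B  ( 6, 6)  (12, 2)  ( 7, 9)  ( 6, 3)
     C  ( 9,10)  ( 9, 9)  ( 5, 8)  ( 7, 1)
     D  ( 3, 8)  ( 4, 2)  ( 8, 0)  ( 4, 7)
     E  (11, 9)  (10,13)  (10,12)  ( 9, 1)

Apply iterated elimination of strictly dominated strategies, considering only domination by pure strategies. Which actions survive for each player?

IESDS → P1:{A,B,E} P2:{Q,R,S}

P1 drop C (E beats it: P:11>9 Q:10>9 R:10>5 S:9>7)
P1 drop D (E beats it: P:11>3 Q:10>4 R:10>8 S:9>4)
P2 drop P (R beats it: A:8>1 B:9>6 E:12>9)
P1→{A,B,E} P2→{Q,R,S}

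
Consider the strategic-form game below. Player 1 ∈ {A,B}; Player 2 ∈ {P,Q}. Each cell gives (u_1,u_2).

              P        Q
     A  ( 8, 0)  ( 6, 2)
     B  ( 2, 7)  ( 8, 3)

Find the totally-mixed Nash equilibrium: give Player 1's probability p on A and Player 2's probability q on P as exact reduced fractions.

P1 mixes 2/3 on A; P2 mixes 1/4 on P

P1 indiff ⇒ q·8+(1-q)·6 = q·2+(1-q)·8 ⇒ q(6) = (1-q)(2) ⇒ q = 1/4
P2 indiff ⇒ p·0+(1-p)·7 = p·2+(1-p)·3 ⇒ p(-2) = (1-p)(-4) ⇒ p = 2/3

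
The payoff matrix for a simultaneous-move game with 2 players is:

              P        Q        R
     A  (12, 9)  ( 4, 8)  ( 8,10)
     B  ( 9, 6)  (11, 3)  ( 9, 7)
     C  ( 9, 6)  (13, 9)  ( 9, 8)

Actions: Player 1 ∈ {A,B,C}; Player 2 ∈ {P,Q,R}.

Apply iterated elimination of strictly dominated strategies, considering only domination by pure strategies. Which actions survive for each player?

P2 drop P (R beats it: A:10>9 B:7>6 C:8>6)
P1 drop A (B beats it: Q:11>4 R:9>8)
P1→{B,C} P2→{Q,R}

IESDS → P1:{B,C} P2:{Q,R}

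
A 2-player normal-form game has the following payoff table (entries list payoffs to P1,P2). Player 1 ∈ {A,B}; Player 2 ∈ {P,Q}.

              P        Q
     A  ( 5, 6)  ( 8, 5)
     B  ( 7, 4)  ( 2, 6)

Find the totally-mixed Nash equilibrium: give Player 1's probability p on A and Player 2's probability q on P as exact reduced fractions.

P1 indiff ⇒ q·5+(1-q)·8 = q·7+(1-q)·2 ⇒ q(-2) = (1-q)(-6) ⇒ q = 3/4
P2 indiff ⇒ p·6+(1-p)·4 = p·5+(1-p)·6 ⇒ p(1) = (1-p)(2) ⇒ p = 2/3

p=2/3, q=3/4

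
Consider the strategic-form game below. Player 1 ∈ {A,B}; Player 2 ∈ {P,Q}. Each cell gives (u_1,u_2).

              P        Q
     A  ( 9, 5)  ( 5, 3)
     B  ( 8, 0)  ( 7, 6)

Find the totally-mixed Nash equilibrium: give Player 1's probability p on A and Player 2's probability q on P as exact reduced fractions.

P1 indiff ⇒ q·9+(1-q)·5 = q·8+(1-q)·7 ⇒ q(1) = (1-q)(2) ⇒ q = 2/3
P2 indiff ⇒ p·5+(1-p)·0 = p·3+(1-p)·6 ⇒ p(2) = (1-p)(6) ⇒ p = 3/4

(p,q) = (3/4, 2/3)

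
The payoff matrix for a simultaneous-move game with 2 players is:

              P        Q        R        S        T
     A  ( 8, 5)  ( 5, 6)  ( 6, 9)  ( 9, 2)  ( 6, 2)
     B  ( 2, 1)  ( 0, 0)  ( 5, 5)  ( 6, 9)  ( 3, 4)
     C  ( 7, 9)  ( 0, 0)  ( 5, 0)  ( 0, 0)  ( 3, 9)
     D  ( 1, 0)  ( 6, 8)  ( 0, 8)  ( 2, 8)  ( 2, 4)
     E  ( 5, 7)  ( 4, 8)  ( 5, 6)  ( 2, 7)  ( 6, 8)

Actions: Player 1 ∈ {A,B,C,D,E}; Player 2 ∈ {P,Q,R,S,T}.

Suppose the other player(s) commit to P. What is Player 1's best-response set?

u_1(A vs P) = 8
u_1(B vs P) = 2
u_1(C vs P) = 7
u_1(D vs P) = 1
u_1(E vs P) = 5
max payoff 8 at {A}

P1 best: {A}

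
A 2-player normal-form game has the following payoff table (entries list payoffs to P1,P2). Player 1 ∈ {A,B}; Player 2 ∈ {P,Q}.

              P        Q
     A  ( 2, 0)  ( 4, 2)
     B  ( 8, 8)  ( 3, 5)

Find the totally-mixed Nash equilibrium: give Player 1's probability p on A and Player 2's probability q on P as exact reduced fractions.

p=3/5, q=1/7

P1 indiff ⇒ q·2+(1-q)·4 = q·8+(1-q)·3 ⇒ q(-6) = (1-q)(-1) ⇒ q = 1/7
P2 indiff ⇒ p·0+(1-p)·8 = p·2+(1-p)·5 ⇒ p(-2) = (1-p)(-3) ⇒ p = 3/5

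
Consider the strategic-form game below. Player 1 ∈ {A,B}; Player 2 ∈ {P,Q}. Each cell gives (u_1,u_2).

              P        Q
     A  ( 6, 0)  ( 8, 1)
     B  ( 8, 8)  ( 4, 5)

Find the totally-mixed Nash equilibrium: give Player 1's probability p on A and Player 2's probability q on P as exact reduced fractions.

P1 mixes 3/4 on A; P2 mixes 2/3 on P

P1 indiff ⇒ q·6+(1-q)·8 = q·8+(1-q)·4 ⇒ q(-2) = (1-q)(-4) ⇒ q = 2/3
P2 indiff ⇒ p·0+(1-p)·8 = p·1+(1-p)·5 ⇒ p(-1) = (1-p)(-3) ⇒ p = 3/4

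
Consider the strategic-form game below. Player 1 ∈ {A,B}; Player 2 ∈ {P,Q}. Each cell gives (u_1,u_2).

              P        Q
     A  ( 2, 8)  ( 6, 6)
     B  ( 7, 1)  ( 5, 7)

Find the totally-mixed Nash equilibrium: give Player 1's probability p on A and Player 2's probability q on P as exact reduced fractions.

P1 indiff ⇒ q·2+(1-q)·6 = q·7+(1-q)·5 ⇒ q(-5) = (1-q)(-1) ⇒ q = 1/6
P2 indiff ⇒ p·8+(1-p)·1 = p·6+(1-p)·7 ⇒ p(2) = (1-p)(6) ⇒ p = 3/4

P1 mixes 3/4 on A; P2 mixes 1/6 on P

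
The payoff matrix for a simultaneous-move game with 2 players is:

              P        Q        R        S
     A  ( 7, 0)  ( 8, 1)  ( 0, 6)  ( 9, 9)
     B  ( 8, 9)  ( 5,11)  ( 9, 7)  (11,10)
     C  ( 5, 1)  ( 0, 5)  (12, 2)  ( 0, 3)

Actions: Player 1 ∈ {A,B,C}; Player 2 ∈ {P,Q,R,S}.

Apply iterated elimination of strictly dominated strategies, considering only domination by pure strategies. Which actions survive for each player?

Remaining: P1:{A,B} P2:{Q,S}

P2 drop P (Q beats it: A:1>0 B:11>9 C:5>1)
P2 drop R (S beats it: A:9>6 B:10>7 C:3>2)
P1 drop C (A beats it: Q:8>0 S:9>0)
P1→{A,B} P2→{Q,S}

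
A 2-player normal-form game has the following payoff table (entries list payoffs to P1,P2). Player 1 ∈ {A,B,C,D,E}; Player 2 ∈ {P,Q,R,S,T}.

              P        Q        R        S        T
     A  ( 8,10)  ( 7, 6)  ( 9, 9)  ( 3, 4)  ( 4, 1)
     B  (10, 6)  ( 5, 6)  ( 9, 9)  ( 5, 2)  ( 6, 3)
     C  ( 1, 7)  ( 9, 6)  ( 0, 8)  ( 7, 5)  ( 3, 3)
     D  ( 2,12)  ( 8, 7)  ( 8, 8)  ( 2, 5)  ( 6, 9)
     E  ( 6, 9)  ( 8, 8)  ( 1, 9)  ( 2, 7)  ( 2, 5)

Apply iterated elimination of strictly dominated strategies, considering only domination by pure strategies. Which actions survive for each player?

P2 drop Q (R beats it: A:9>6 B:9>6 C:8>6 D:8>7 E:9>8)
P1 drop E (A beats it: P:8>6 R:9>1 S:3>2 T:4>2)
P2 drop S (P beats it: A:10>4 B:6>2 C:7>5 D:12>5)
P1 drop C (A beats it: P:8>1 R:9>0 T:4>3)
P2 drop T (P beats it: A:10>1 B:6>3 D:12>9)
P1 drop D (A beats it: P:8>2 R:9>8)
P1→{A,B} P2→{P,R}

Remaining: P1:{A,B} P2:{P,R}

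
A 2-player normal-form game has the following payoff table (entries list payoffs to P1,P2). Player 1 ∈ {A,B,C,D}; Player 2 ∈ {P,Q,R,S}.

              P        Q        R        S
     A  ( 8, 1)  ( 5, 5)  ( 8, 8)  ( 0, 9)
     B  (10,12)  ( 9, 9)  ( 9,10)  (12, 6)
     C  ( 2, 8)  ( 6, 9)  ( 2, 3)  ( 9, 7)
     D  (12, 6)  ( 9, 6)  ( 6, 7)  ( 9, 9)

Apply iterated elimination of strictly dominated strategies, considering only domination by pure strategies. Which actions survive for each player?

Survivors P1:{B,D} P2:{P,R,S}

P1 drop A (B beats it: P:10>8 Q:9>5 R:9>8 S:12>0)
P1 drop C (B beats it: P:10>2 Q:9>6 R:9>2 S:12>9)
P2 drop Q (R beats it: B:10>9 D:7>6)
P1→{B,D} P2→{P,R,S}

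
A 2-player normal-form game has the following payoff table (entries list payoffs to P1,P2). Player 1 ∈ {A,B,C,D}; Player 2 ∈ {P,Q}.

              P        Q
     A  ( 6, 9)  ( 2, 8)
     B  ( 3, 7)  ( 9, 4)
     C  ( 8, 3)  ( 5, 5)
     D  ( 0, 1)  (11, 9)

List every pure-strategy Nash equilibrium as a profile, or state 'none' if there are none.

(A,P): not NE [P1→C gives 8>6]
(A,Q): not NE [P1→D gives 11>2; P2→P gives 9>8]
(B,P): not NE [P1→C gives 8>3]
(B,Q): not NE [P1→D gives 11>9; P2→P gives 7>4]
(C,P): not NE [P2→Q gives 5>3]
(C,Q): not NE [P1→D gives 11>5]
(D,P): not NE [P1→C gives 8>0; P2→Q gives 9>1]
(D,Q): NE

PSNE = {(D,Q)}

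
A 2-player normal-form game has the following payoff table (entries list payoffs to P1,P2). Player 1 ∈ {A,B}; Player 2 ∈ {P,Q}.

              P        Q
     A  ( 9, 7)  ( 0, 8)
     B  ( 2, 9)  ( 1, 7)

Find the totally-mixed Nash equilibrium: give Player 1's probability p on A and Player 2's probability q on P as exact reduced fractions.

P1 indiff ⇒ q·9+(1-q)·0 = q·2+(1-q)·1 ⇒ q(7) = (1-q)(1) ⇒ q = 1/8
P2 indiff ⇒ p·7+(1-p)·9 = p·8+(1-p)·7 ⇒ p(-1) = (1-p)(-2) ⇒ p = 2/3

p=2/3, q=1/8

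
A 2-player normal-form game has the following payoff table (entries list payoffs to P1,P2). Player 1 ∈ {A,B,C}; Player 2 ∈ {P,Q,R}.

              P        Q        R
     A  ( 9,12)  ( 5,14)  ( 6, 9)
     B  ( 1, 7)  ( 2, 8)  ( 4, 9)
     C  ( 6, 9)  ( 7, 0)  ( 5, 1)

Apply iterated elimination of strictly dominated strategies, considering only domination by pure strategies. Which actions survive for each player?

P1 drop B (A beats it: P:9>1 Q:5>2 R:6>4)
P2 drop R (P beats it: A:12>9 C:9>1)
P1→{A,C} P2→{P,Q}

IESDS → P1:{A,C} P2:{P,Q}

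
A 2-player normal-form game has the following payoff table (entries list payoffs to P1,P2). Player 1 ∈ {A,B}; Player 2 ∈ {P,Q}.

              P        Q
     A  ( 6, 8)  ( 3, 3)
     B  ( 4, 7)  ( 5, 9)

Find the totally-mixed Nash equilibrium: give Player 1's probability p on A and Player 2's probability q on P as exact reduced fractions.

P1 mixes 2/7 on A; P2 mixes 1/2 on P

P1 indiff ⇒ q·6+(1-q)·3 = q·4+(1-q)·5 ⇒ q(2) = (1-q)(2) ⇒ q = 1/2
P2 indiff ⇒ p·8+(1-p)·7 = p·3+(1-p)·9 ⇒ p(5) = (1-p)(2) ⇒ p = 2/7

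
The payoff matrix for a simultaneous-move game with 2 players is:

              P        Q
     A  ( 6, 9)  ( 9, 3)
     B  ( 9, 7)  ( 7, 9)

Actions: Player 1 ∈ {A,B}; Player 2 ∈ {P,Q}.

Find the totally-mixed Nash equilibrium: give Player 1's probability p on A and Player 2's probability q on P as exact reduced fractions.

P1 mixes 1/4 on A; P2 mixes 2/5 on P

P1 indiff ⇒ q·6+(1-q)·9 = q·9+(1-q)·7 ⇒ q(-3) = (1-q)(-2) ⇒ q = 2/5
P2 indiff ⇒ p·9+(1-p)·7 = p·3+(1-p)·9 ⇒ p(6) = (1-p)(2) ⇒ p = 1/4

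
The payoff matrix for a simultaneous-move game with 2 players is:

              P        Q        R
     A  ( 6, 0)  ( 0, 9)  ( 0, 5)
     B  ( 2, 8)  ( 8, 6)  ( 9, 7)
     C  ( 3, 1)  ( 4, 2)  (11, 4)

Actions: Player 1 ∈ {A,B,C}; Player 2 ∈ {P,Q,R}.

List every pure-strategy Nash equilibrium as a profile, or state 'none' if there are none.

(A,P): not NE [P2→Q gives 9>0]
(A,Q): not NE [P1→B gives 8>0]
(A,R): not NE [P1→C gives 11>0; P2→Q gives 9>5]
(B,P): not NE [P1→A gives 6>2]
(B,Q): not NE [P2→P gives 8>6]
(B,R): not NE [P1→C gives 11>9; P2→P gives 8>7]
(C,P): not NE [P1→A gives 6>3; P2→R gives 4>1]
(C,Q): not NE [P1→B gives 8>4; P2→R gives 4>2]
(C,R): NE

Nash profiles: (C,R)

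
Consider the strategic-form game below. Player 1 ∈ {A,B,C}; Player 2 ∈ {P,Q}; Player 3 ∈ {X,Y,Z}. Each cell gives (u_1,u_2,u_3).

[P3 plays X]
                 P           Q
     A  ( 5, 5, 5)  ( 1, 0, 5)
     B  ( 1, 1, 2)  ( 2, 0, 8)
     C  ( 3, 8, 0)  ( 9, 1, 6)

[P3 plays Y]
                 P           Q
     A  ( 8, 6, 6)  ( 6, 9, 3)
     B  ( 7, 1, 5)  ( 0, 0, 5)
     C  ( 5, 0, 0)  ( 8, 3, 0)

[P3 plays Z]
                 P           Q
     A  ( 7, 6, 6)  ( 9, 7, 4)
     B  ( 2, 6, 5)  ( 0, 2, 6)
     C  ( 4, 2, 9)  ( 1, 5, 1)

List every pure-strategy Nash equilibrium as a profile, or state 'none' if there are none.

No pure NE.

(A,P,X): not NE [P3→Z gives 6>5]
(A,P,Y): not NE [P2→Q gives 9>6]
(A,P,Z): not NE [P2→Q gives 7>6]
(A,Q,X): not NE [P1→C gives 9>1; P2→P gives 5>0]
(A,Q,Y): not NE [P1→C gives 8>6; P3→X gives 5>3]
(A,Q,Z): not NE [P3→X gives 5>4]
(B,P,X): not NE [P1→A gives 5>1; P3→Z gives 5>2]
(B,P,Y): not NE [P1→A gives 8>7]
(B,P,Z): not NE [P1→A gives 7>2]
(B,Q,X): not NE [P1→C gives 9>2; P2→P gives 1>0]
(B,Q,Y): not NE [P1→C gives 8>0; P2→P gives 1>0; P3→X gives 8>5]
(B,Q,Z): not NE [P1→A gives 9>0; P2→P gives 6>2; P3→X gives 8>6]
(C,P,X): not NE [P1→A gives 5>3; P3→Z gives 9>0]
(C,P,Y): not NE [P1→A gives 8>5; P2→Q gives 3>0; P3→Z gives 9>0]
(C,P,Z): not NE [P1→A gives 7>4; P2→Q gives 5>2]
(C,Q,X): not NE [P2→P gives 8>1]
(C,Q,Y): not NE [P3→X gives 6>0]
(C,Q,Z): not NE [P1→A gives 9>1; P3→X gives 6>1]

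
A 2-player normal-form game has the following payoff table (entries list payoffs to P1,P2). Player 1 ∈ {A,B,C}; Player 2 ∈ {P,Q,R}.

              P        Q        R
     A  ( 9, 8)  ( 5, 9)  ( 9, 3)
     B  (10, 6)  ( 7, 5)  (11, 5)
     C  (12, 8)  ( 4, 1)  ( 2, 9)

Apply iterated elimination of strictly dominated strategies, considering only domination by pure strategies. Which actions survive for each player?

IESDS → P1:{B,C} P2:{P,R}

P1 drop A (B beats it: P:10>9 Q:7>5 R:11>9)
P2 drop Q (P beats it: B:6>5 C:8>1)
P1→{B,C} P2→{P,R}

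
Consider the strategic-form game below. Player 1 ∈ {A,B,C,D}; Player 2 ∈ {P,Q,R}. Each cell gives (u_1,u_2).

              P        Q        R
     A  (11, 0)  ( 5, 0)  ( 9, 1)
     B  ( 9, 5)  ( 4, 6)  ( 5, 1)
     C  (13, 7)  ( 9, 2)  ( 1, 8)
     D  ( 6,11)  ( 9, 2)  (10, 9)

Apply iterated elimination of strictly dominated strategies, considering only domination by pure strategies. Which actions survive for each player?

IESDS → P1:{A,C,D} P2:{P,R}

P1 drop B (A beats it: P:11>9 Q:5>4 R:9>5)
P2 drop Q (R beats it: A:1>0 C:8>2 D:9>2)
P1→{A,C,D} P2→{P,R}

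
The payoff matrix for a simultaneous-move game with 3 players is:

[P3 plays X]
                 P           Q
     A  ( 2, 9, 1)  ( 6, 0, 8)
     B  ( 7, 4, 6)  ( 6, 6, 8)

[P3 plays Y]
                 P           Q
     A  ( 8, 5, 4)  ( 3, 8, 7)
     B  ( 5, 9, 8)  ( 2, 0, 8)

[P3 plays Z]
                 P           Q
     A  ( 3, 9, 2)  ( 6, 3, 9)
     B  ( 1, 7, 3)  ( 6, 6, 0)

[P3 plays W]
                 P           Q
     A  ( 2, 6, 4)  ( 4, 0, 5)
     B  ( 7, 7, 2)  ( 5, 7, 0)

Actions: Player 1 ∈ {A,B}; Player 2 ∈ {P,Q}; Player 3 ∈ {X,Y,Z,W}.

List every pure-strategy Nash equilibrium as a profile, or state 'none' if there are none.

PSNE = {(B,Q,X)}

(A,P,X): not NE [P1→B gives 7>2; P3→W gives 4>1]
(A,P,Y): not NE [P2→Q gives 8>5]
(A,P,Z): not NE [P3→W gives 4>2]
(A,P,W): not NE [P1→B gives 7>2]
(A,Q,X): not NE [P2→P gives 9>0; P3→Z gives 9>8]
(A,Q,Y): not NE [P3→Z gives 9>7]
(A,Q,Z): not NE [P2→P gives 9>3]
(A,Q,W): not NE [P1→B gives 5>4; P2→P gives 6>0; P3→Z gives 9>5]
(B,P,X): not NE [P2→Q gives 6>4; P3→Y gives 8>6]
(B,P,Y): not NE [P1→A gives 8>5]
(B,P,Z): not NE [P1→A gives 3>1; P3→Y gives 8>3]
(B,P,W): not NE [P3→Y gives 8>2]
(B,Q,X): NE
(B,Q,Y): not NE [P1→A gives 3>2; P2→P gives 9>0]
(B,Q,Z): not NE [P2→P gives 7>6; P3→Y gives 8>0]
(B,Q,W): not NE [P3→Y gives 8>0]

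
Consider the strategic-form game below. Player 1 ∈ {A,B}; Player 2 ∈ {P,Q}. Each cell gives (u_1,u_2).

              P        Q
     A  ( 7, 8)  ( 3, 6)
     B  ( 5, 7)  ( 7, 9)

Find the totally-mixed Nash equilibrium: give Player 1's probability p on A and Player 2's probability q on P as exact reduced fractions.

P1 indiff ⇒ q·7+(1-q)·3 = q·5+(1-q)·7 ⇒ q(2) = (1-q)(4) ⇒ q = 2/3
P2 indiff ⇒ p·8+(1-p)·7 = p·6+(1-p)·9 ⇒ p(2) = (1-p)(2) ⇒ p = 1/2

(p,q) = (1/2, 2/3)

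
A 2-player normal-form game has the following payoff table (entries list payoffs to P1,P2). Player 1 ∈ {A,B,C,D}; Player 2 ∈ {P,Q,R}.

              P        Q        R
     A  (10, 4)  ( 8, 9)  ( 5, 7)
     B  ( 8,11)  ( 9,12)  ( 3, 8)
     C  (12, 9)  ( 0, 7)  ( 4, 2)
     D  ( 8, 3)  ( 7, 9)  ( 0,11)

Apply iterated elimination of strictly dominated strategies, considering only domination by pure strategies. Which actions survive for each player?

P1 drop D (A beats it: P:10>8 Q:8>7 R:5>0)
P2 drop R (Q beats it: A:9>7 B:12>8 C:7>2)
P1→{A,B,C} P2→{P,Q}

Survivors P1:{A,B,C} P2:{P,Q}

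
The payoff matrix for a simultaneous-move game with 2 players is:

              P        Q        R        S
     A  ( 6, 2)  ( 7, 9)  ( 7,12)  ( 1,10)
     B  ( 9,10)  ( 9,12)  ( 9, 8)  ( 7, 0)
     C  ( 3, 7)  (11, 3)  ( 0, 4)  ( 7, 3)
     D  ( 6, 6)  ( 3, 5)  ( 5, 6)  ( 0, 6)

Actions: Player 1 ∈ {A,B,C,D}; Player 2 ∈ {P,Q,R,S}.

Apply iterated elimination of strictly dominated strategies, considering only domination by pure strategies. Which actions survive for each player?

Survivors P1:{B,C} P2:{P,Q}

P1 drop A (B beats it: P:9>6 Q:9>7 R:9>7 S:7>1)
P1 drop D (B beats it: P:9>6 Q:9>3 R:9>5 S:7>0)
P2 drop R (P beats it: B:10>8 C:7>4)
P2 drop S (P beats it: B:10>0 C:7>3)
P1→{B,C} P2→{P,Q}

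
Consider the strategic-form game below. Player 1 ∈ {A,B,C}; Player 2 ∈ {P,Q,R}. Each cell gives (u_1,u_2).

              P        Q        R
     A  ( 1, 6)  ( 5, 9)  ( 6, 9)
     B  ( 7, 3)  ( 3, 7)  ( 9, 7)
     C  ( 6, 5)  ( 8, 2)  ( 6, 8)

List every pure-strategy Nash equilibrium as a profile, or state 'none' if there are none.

NE set: (B,R)

(A,P): not NE [P1→B gives 7>1; P2→R gives 9>6]
(A,Q): not NE [P1→C gives 8>5]
(A,R): not NE [P1→B gives 9>6]
(B,P): not NE [P2→R gives 7>3]
(B,Q): not NE [P1→C gives 8>3]
(B,R): NE
(C,P): not NE [P1→B gives 7>6; P2→R gives 8>5]
(C,Q): not NE [P2→R gives 8>2]
(C,R): not NE [P1→B gives 9>6]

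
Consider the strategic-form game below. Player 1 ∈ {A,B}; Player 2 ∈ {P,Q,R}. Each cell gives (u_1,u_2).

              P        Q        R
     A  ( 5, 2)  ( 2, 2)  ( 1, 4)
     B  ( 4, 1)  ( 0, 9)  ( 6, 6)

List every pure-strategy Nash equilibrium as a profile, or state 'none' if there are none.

(A,P): not NE [P2→R gives 4>2]
(A,Q): not NE [P2→R gives 4>2]
(A,R): not NE [P1→B gives 6>1]
(B,P): not NE [P1→A gives 5>4; P2→Q gives 9>1]
(B,Q): not NE [P1→A gives 2>0]
(B,R): not NE [P2→Q gives 9>6]

No pure NE.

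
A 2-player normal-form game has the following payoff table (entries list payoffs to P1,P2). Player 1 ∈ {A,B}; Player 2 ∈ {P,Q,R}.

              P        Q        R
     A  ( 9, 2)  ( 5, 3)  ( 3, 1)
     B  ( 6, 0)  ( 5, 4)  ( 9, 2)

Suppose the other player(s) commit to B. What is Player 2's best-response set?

P2 best: {Q}

u_2(P vs B) = 0
u_2(Q vs B) = 4
u_2(R vs B) = 2
max payoff 4 at {Q}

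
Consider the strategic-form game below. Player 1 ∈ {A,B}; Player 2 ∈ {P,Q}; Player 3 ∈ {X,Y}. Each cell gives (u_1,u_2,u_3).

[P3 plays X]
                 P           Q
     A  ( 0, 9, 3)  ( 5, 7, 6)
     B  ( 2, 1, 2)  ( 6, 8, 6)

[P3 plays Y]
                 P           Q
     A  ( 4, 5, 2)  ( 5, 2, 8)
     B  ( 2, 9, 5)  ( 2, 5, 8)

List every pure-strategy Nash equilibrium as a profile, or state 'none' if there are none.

(A,P,X): not NE [P1→B gives 2>0]
(A,P,Y): not NE [P3→X gives 3>2]
(A,Q,X): not NE [P1→B gives 6>5; P2→P gives 9>7; P3→Y gives 8>6]
(A,Q,Y): not NE [P2→P gives 5>2]
(B,P,X): not NE [P2→Q gives 8>1; P3→Y gives 5>2]
(B,P,Y): not NE [P1→A gives 4>2]
(B,Q,X): not NE [P3→Y gives 8>6]
(B,Q,Y): not NE [P1→A gives 5>2; P2→P gives 9>5]

PSNE: ∅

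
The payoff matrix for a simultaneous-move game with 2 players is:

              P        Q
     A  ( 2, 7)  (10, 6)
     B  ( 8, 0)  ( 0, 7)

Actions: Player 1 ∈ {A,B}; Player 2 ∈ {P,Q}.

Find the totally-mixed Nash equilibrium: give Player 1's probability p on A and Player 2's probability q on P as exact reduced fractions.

P1 indiff ⇒ q·2+(1-q)·10 = q·8+(1-q)·0 ⇒ q(-6) = (1-q)(-10) ⇒ q = 5/8
P2 indiff ⇒ p·7+(1-p)·0 = p·6+(1-p)·7 ⇒ p(1) = (1-p)(7) ⇒ p = 7/8

P1 mixes 7/8 on A; P2 mixes 5/8 on P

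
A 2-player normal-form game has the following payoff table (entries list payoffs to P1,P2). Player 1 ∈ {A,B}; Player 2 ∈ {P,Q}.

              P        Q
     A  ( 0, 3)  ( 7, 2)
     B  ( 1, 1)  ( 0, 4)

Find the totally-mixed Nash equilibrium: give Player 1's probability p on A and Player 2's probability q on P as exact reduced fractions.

P1 indiff ⇒ q·0+(1-q)·7 = q·1+(1-q)·0 ⇒ q(-1) = (1-q)(-7) ⇒ q = 7/8
P2 indiff ⇒ p·3+(1-p)·1 = p·2+(1-p)·4 ⇒ p(1) = (1-p)(3) ⇒ p = 3/4

(p,q) = (3/4, 7/8)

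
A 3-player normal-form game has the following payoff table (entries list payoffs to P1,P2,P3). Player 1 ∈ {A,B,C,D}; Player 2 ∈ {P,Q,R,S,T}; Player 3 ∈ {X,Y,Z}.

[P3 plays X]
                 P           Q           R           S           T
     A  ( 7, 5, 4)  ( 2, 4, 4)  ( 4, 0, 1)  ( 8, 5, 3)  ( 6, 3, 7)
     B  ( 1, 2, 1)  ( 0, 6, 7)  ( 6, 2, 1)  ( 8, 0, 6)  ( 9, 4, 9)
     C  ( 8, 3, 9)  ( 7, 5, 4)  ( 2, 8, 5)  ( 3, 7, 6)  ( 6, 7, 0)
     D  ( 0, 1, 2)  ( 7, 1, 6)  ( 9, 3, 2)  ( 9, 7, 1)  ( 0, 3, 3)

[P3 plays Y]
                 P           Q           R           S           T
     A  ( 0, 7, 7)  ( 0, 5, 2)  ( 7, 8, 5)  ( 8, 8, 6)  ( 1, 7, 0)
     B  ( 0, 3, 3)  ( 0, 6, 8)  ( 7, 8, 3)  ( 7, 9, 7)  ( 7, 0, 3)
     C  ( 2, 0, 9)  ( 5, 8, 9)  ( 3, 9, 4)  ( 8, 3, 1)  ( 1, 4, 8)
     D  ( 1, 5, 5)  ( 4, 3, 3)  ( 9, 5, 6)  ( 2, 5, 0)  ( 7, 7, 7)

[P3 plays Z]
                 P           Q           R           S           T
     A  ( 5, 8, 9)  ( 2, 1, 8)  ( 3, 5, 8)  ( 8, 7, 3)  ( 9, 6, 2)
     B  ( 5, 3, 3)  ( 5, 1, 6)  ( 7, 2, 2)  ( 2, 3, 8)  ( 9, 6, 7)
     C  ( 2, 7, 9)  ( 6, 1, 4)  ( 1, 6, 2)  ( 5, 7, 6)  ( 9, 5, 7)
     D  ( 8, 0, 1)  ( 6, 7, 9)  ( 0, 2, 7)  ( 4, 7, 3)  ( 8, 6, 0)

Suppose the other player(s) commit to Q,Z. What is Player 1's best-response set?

u_1(A vs Q,Z) = 2
u_1(B vs Q,Z) = 5
u_1(C vs Q,Z) = 6
u_1(D vs Q,Z) = 6
max payoff 6 at {C,D}

argmax u_1 = {C,D}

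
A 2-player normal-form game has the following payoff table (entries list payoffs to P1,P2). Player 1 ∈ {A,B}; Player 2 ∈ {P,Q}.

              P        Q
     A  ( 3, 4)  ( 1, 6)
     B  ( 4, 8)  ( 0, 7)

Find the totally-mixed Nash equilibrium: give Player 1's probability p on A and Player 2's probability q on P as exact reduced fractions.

(p,q) = (1/3, 1/2)

P1 indiff ⇒ q·3+(1-q)·1 = q·4+(1-q)·0 ⇒ q(-1) = (1-q)(-1) ⇒ q = 1/2
P2 indiff ⇒ p·4+(1-p)·8 = p·6+(1-p)·7 ⇒ p(-2) = (1-p)(-1) ⇒ p = 1/3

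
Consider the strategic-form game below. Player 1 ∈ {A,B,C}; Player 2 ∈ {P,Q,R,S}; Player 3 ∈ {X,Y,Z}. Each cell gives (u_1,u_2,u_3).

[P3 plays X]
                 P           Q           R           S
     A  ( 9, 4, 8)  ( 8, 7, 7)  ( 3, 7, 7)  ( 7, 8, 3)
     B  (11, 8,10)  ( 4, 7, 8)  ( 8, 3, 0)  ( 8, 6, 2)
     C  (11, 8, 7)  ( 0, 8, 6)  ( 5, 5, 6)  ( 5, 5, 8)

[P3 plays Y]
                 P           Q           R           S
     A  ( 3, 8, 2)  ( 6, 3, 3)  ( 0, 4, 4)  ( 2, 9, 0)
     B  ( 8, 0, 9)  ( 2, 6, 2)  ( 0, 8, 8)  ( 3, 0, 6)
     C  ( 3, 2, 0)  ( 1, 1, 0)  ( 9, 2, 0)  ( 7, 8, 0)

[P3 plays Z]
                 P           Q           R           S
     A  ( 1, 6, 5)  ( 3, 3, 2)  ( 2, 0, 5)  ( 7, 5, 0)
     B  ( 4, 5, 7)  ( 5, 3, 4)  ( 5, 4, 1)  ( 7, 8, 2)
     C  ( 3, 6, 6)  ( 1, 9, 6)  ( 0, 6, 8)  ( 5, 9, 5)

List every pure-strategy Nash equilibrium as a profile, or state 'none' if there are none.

NE set: (B,P,X), (C,P,X)

(A,P,X): not NE [P1→C gives 11>9; P2→S gives 8>4]
(A,P,Y): not NE [P1→B gives 8>3; P2→S gives 9>8; P3→X gives 8>2]
(A,P,Z): not NE [P1→B gives 4>1; P3→X gives 8>5]
(A,Q,X): not NE [P2→S gives 8>7]
(A,Q,Y): not NE [P2→S gives 9>3; P3→X gives 7>3]
(A,Q,Z): not NE [P1→B gives 5>3; P2→P gives 6>3; P3→X gives 7>2]
(A,R,X): not NE [P1→B gives 8>3; P2→S gives 8>7]
(A,R,Y): not NE [P1→C gives 9>0; P2→S gives 9>4; P3→X gives 7>4]
(A,R,Z): not NE [P1→B gives 5>2; P2→P gives 6>0; P3→X gives 7>5]
(A,S,X): not NE [P1→B gives 8>7]
(A,S,Y): not NE [P1→C gives 7>2; P3→X gives 3>0]
(A,S,Z): not NE [P2→P gives 6>5; P3→X gives 3>0]
(B,P,X): NE
(B,P,Y): not NE [P2→R gives 8>0; P3→X gives 10>9]
(B,P,Z): not NE [P2→S gives 8>5; P3→X gives 10>7]
(B,Q,X): not NE [P1→A gives 8>4; P2→P gives 8>7]
(B,Q,Y): not NE [P1→A gives 6>2; P2→R gives 8>6; P3→X gives 8>2]
(B,Q,Z): not NE [P2→S gives 8>3; P3→X gives 8>4]
(B,R,X): not NE [P2→P gives 8>3; P3→Y gives 8>0]
(B,R,Y): not NE [P1→C gives 9>0]
(B,R,Z): not NE [P2→S gives 8>4; P3→Y gives 8>1]
(B,S,X): not NE [P2→P gives 8>6; P3→Y gives 6>2]
(B,S,Y): not NE [P1→C gives 7>3; P2→R gives 8>0]
(B,S,Z): not NE [P3→Y gives 6>2]
(C,P,X): NE
(C,P,Y): not NE [P1→B gives 8>3; P2→S gives 8>2; P3→X gives 7>0]
(C,P,Z): not NE [P1→B gives 4>3; P2→S gives 9>6; P3→X gives 7>6]
(C,Q,X): not NE [P1→A gives 8>0]
(C,Q,Y): not NE [P1→A gives 6>1; P2→S gives 8>1; P3→Z gives 6>0]
(C,Q,Z): not NE [P1→B gives 5>1]
(C,R,X): not NE [P1→B gives 8>5; P2→Q gives 8>5; P3→Z gives 8>6]
(C,R,Y): not NE [P2→S gives 8>2; P3→Z gives 8>0]
(C,R,Z): not NE [P1→B gives 5>0; P2→S gives 9>6]
(C,S,X): not NE [P1→B gives 8>5; P2→Q gives 8>5]
(C,S,Y): not NE [P3→X gives 8>0]
(C,S,Z): not NE [P1→B gives 7>5; P3→X gives 8>5]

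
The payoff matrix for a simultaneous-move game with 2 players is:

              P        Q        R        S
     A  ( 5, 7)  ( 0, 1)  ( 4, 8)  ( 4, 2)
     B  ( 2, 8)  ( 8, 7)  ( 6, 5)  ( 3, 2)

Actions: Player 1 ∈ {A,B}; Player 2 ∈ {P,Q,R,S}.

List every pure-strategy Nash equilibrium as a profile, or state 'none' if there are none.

(A,P): not NE [P2→R gives 8>7]
(A,Q): not NE [P1→B gives 8>0; P2→R gives 8>1]
(A,R): not NE [P1→B gives 6>4]
(A,S): not NE [P2→R gives 8>2]
(B,P): not NE [P1→A gives 5>2]
(B,Q): not NE [P2→P gives 8>7]
(B,R): not NE [P2→P gives 8>5]
(B,S): not NE [P1→A gives 4>3; P2→P gives 8>2]

Equilibria: none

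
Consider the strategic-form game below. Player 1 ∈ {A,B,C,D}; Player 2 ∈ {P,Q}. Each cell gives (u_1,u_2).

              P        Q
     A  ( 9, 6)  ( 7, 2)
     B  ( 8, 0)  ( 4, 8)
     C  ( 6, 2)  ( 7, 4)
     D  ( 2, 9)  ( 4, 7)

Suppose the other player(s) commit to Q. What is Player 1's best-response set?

P1 best: {A,C}

u_1(A vs Q) = 7
u_1(B vs Q) = 4
u_1(C vs Q) = 7
u_1(D vs Q) = 4
max payoff 7 at {A,C}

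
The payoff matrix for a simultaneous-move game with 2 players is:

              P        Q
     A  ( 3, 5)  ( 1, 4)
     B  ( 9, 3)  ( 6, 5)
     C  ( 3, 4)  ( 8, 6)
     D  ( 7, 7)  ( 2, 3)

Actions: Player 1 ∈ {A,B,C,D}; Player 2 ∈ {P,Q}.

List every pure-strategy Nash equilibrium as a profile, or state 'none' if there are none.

NE set: (C,Q)

(A,P): not NE [P1→B gives 9>3]
(A,Q): not NE [P1→C gives 8>1; P2→P gives 5>4]
(B,P): not NE [P2→Q gives 5>3]
(B,Q): not NE [P1→C gives 8>6]
(C,P): not NE [P1→B gives 9>3; P2→Q gives 6>4]
(C,Q): NE
(D,P): not NE [P1→B gives 9>7]
(D,Q): not NE [P1→C gives 8>2; P2→P gives 7>3]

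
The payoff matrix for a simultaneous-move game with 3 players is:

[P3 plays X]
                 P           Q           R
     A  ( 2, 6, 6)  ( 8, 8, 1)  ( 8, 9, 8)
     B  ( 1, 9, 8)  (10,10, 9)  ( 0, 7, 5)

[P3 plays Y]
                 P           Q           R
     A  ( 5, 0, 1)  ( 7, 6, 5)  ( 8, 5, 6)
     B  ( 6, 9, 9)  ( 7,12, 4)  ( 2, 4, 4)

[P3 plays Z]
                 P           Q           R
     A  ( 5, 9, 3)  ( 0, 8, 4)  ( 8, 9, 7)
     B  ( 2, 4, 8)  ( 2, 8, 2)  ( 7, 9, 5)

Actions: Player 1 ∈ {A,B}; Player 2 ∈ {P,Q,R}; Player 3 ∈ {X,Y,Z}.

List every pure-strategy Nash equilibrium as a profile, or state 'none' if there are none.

PSNE = {(A,Q,Y), (A,R,X), (B,Q,X)}

(A,P,X): not NE [P2→R gives 9>6]
(A,P,Y): not NE [P1→B gives 6>5; P2→Q gives 6>0; P3→X gives 6>1]
(A,P,Z): not NE [P3→X gives 6>3]
(A,Q,X): not NE [P1→B gives 10>8; P2→R gives 9>8; P3→Y gives 5>1]
(A,Q,Y): NE
(A,Q,Z): not NE [P1→B gives 2>0; P2→R gives 9>8; P3→Y gives 5>4]
(A,R,X): NE
(A,R,Y): not NE [P2→Q gives 6>5; P3→X gives 8>6]
(A,R,Z): not NE [P3→X gives 8>7]
(B,P,X): not NE [P1→A gives 2>1; P2→Q gives 10>9; P3→Y gives 9>8]
(B,P,Y): not NE [P2→Q gives 12>9]
(B,P,Z): not NE [P1→A gives 5>2; P2→R gives 9>4; P3→Y gives 9>8]
(B,Q,X): NE
(B,Q,Y): not NE [P3→X gives 9>4]
(B,Q,Z): not NE [P2→R gives 9>8; P3→X gives 9>2]
(B,R,X): not NE [P1→A gives 8>0; P2→Q gives 10>7]
(B,R,Y): not NE [P1→A gives 8>2; P2→Q gives 12>4; P3→Z gives 5>4]
(B,R,Z): not NE [P1→A gives 8>7]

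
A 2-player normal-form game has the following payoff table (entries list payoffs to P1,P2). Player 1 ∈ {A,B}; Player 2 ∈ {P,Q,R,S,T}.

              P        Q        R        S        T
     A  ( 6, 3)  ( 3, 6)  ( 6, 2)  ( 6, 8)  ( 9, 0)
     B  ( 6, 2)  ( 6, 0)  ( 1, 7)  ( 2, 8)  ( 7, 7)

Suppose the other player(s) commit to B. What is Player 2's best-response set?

u_2(P vs B) = 2
u_2(Q vs B) = 0
u_2(R vs B) = 7
u_2(S vs B) = 8
u_2(T vs B) = 7
max payoff 8 at {S}

argmax u_2 = {S}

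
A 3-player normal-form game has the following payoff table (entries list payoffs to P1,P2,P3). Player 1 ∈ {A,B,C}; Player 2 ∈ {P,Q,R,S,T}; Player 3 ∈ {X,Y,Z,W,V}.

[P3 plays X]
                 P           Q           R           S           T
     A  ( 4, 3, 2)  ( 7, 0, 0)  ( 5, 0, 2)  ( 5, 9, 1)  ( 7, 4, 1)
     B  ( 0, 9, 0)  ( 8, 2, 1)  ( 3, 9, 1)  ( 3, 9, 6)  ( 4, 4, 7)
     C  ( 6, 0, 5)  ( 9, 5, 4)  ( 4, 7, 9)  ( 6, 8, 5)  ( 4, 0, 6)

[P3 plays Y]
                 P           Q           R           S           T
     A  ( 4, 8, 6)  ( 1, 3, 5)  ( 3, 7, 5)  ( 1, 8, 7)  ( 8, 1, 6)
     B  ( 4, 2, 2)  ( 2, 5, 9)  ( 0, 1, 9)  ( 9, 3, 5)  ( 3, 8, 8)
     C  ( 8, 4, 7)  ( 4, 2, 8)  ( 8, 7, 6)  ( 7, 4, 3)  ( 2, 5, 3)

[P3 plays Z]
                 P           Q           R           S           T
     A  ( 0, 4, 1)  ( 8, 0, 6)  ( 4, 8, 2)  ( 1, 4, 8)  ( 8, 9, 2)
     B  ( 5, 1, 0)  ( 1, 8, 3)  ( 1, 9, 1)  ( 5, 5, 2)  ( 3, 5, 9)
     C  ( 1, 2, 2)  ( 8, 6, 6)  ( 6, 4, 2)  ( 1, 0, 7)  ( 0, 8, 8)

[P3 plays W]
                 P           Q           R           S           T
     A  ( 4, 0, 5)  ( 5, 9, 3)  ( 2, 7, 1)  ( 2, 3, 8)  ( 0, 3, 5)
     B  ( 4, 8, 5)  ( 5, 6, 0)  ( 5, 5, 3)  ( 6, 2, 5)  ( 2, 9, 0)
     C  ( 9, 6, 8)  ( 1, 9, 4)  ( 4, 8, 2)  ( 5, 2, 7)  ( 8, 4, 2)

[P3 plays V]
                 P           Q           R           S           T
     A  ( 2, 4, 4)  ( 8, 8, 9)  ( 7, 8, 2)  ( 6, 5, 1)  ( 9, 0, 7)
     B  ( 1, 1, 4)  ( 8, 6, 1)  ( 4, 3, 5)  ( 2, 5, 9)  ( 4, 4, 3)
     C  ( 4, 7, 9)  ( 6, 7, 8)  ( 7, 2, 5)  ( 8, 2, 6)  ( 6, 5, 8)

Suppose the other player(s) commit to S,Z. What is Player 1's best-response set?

u_1(A vs S,Z) = 1
u_1(B vs S,Z) = 5
u_1(C vs S,Z) = 1
max payoff 5 at {B}

argmax u_1 = {B}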